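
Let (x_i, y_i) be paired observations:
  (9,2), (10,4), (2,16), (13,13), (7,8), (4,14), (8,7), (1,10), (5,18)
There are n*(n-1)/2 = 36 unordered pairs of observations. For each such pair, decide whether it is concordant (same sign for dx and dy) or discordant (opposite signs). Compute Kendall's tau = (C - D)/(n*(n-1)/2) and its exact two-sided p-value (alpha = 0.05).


Step 1: Enumerate the 36 unordered pairs (i,j) with i<j and classify each by sign(x_j-x_i) * sign(y_j-y_i).
  (1,2):dx=+1,dy=+2->C; (1,3):dx=-7,dy=+14->D; (1,4):dx=+4,dy=+11->C; (1,5):dx=-2,dy=+6->D
  (1,6):dx=-5,dy=+12->D; (1,7):dx=-1,dy=+5->D; (1,8):dx=-8,dy=+8->D; (1,9):dx=-4,dy=+16->D
  (2,3):dx=-8,dy=+12->D; (2,4):dx=+3,dy=+9->C; (2,5):dx=-3,dy=+4->D; (2,6):dx=-6,dy=+10->D
  (2,7):dx=-2,dy=+3->D; (2,8):dx=-9,dy=+6->D; (2,9):dx=-5,dy=+14->D; (3,4):dx=+11,dy=-3->D
  (3,5):dx=+5,dy=-8->D; (3,6):dx=+2,dy=-2->D; (3,7):dx=+6,dy=-9->D; (3,8):dx=-1,dy=-6->C
  (3,9):dx=+3,dy=+2->C; (4,5):dx=-6,dy=-5->C; (4,6):dx=-9,dy=+1->D; (4,7):dx=-5,dy=-6->C
  (4,8):dx=-12,dy=-3->C; (4,9):dx=-8,dy=+5->D; (5,6):dx=-3,dy=+6->D; (5,7):dx=+1,dy=-1->D
  (5,8):dx=-6,dy=+2->D; (5,9):dx=-2,dy=+10->D; (6,7):dx=+4,dy=-7->D; (6,8):dx=-3,dy=-4->C
  (6,9):dx=+1,dy=+4->C; (7,8):dx=-7,dy=+3->D; (7,9):dx=-3,dy=+11->D; (8,9):dx=+4,dy=+8->C
Step 2: C = 11, D = 25, total pairs = 36.
Step 3: tau = (C - D)/(n(n-1)/2) = (11 - 25)/36 = -0.388889.
Step 4: Exact two-sided p-value (enumerate n! = 362880 permutations of y under H0): p = 0.180181.
Step 5: alpha = 0.05. fail to reject H0.

tau_b = -0.3889 (C=11, D=25), p = 0.180181, fail to reject H0.


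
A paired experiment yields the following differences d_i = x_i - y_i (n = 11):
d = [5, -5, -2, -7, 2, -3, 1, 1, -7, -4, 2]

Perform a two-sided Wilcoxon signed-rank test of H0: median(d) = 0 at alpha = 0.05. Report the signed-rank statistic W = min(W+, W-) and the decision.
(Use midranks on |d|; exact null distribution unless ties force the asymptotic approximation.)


Step 1: Drop any zero differences (none here) and take |d_i|.
|d| = [5, 5, 2, 7, 2, 3, 1, 1, 7, 4, 2]
Step 2: Midrank |d_i| (ties get averaged ranks).
ranks: |5|->8.5, |5|->8.5, |2|->4, |7|->10.5, |2|->4, |3|->6, |1|->1.5, |1|->1.5, |7|->10.5, |4|->7, |2|->4
Step 3: Attach original signs; sum ranks with positive sign and with negative sign.
W+ = 8.5 + 4 + 1.5 + 1.5 + 4 = 19.5
W- = 8.5 + 4 + 10.5 + 6 + 10.5 + 7 = 46.5
(Check: W+ + W- = 66 should equal n(n+1)/2 = 66.)
Step 4: Test statistic W = min(W+, W-) = 19.5.
Step 5: Ties in |d|, so use the tie-corrected normal approximation.
        E[W] = n(n+1)/4 = 11*12/4 = 33.
        Tie groups: |d|=1 (t=2), |d|=2 (t=3), |d|=5 (t=2), |d|=7 (t=2); sum(t^3 - t) = 42.
        Var[W] = n(n+1)(2n+1)/24 - sum(t^3-t)/48 = 3036/24 - 42/48 = 125.625.
        z = (W - E[W]) / sqrt(Var[W]) = (19.5 - 33) / 11.2083 = -1.2045.
        Two-sided p = 2*Phi(z) = 0.228408.
Step 6: alpha = 0.05. fail to reject H0.

W+ = 19.5, W- = 46.5, W = min = 19.5, p = 0.228408, fail to reject H0.


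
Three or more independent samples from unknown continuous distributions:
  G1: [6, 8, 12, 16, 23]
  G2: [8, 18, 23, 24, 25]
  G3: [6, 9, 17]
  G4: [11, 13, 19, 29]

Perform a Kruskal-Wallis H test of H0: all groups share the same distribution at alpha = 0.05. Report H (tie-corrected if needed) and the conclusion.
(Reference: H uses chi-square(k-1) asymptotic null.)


Step 1: Combine all N = 17 observations and assign midranks.
sorted (value, group, rank): (6,G1,1.5), (6,G3,1.5), (8,G1,3.5), (8,G2,3.5), (9,G3,5), (11,G4,6), (12,G1,7), (13,G4,8), (16,G1,9), (17,G3,10), (18,G2,11), (19,G4,12), (23,G1,13.5), (23,G2,13.5), (24,G2,15), (25,G2,16), (29,G4,17)
Step 2: Sum ranks within each group.
R_1 = 34.5 (n_1 = 5)
R_2 = 59 (n_2 = 5)
R_3 = 16.5 (n_3 = 3)
R_4 = 43 (n_4 = 4)
Step 3: H = 12/(N(N+1)) * sum(R_i^2/n_i) - 3(N+1)
     = 12/(17*18) * (34.5^2/5 + 59^2/5 + 16.5^2/3 + 43^2/4) - 3*18
     = 0.039216 * 1487.25 - 54
     = 4.323529.
Step 4: Ties present; correction factor C = 1 - 18/(17^3 - 17) = 0.996324. Corrected H = 4.323529 / 0.996324 = 4.339483.
Step 5: Under H0, H ~ chi^2(3); p-value = 0.227063.
Step 6: alpha = 0.05. fail to reject H0.

H = 4.3395, df = 3, p = 0.227063, fail to reject H0.


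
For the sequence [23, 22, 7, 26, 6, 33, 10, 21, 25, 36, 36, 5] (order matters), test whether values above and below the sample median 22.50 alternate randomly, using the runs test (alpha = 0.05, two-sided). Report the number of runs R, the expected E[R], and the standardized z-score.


Step 1: Compute median = 22.50; label A = above, B = below.
Labels in order: ABBABABBAAAB  (n_A = 6, n_B = 6)
Step 2: Count runs R = 8.
Step 3: Under H0 (random ordering), E[R] = 2*n_A*n_B/(n_A+n_B) + 1 = 2*6*6/12 + 1 = 7.0000.
        Var[R] = 2*n_A*n_B*(2*n_A*n_B - n_A - n_B) / ((n_A+n_B)^2 * (n_A+n_B-1)) = 4320/1584 = 2.7273.
        SD[R] = 1.6514.
Step 4: Continuity-corrected z = (R - 0.5 - E[R]) / SD[R] = (8 - 0.5 - 7.0000) / 1.6514 = 0.3028.
Step 5: Two-sided p-value via normal approximation = 2*(1 - Phi(|z|)) = 0.762069.
Step 6: alpha = 0.05. fail to reject H0.

R = 8, z = 0.3028, p = 0.762069, fail to reject H0.


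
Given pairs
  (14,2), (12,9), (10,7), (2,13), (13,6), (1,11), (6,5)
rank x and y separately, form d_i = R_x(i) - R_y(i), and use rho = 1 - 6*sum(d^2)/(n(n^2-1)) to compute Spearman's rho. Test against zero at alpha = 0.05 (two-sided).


Step 1: Rank x and y separately (midranks; no ties here).
rank(x): 14->7, 12->5, 10->4, 2->2, 13->6, 1->1, 6->3
rank(y): 2->1, 9->5, 7->4, 13->7, 6->3, 11->6, 5->2
Step 2: d_i = R_x(i) - R_y(i); compute d_i^2.
  (7-1)^2=36, (5-5)^2=0, (4-4)^2=0, (2-7)^2=25, (6-3)^2=9, (1-6)^2=25, (3-2)^2=1
sum(d^2) = 96.
Step 3: rho = 1 - 6*96 / (7*(7^2 - 1)) = 1 - 576/336 = -0.714286.
Step 4: Under H0, t = rho * sqrt((n-2)/(1-rho^2)) = -2.2822 ~ t(5).
Step 5: Two-sided p-value from the t-distribution with 5 df = 0.071344.
Step 6: alpha = 0.05. fail to reject H0.

rho = -0.7143, p = 0.071344, fail to reject H0 at alpha = 0.05.


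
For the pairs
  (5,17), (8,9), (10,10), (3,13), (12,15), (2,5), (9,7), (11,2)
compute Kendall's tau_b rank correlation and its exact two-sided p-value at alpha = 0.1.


Step 1: Enumerate the 28 unordered pairs (i,j) with i<j and classify each by sign(x_j-x_i) * sign(y_j-y_i).
  (1,2):dx=+3,dy=-8->D; (1,3):dx=+5,dy=-7->D; (1,4):dx=-2,dy=-4->C; (1,5):dx=+7,dy=-2->D
  (1,6):dx=-3,dy=-12->C; (1,7):dx=+4,dy=-10->D; (1,8):dx=+6,dy=-15->D; (2,3):dx=+2,dy=+1->C
  (2,4):dx=-5,dy=+4->D; (2,5):dx=+4,dy=+6->C; (2,6):dx=-6,dy=-4->C; (2,7):dx=+1,dy=-2->D
  (2,8):dx=+3,dy=-7->D; (3,4):dx=-7,dy=+3->D; (3,5):dx=+2,dy=+5->C; (3,6):dx=-8,dy=-5->C
  (3,7):dx=-1,dy=-3->C; (3,8):dx=+1,dy=-8->D; (4,5):dx=+9,dy=+2->C; (4,6):dx=-1,dy=-8->C
  (4,7):dx=+6,dy=-6->D; (4,8):dx=+8,dy=-11->D; (5,6):dx=-10,dy=-10->C; (5,7):dx=-3,dy=-8->C
  (5,8):dx=-1,dy=-13->C; (6,7):dx=+7,dy=+2->C; (6,8):dx=+9,dy=-3->D; (7,8):dx=+2,dy=-5->D
Step 2: C = 14, D = 14, total pairs = 28.
Step 3: tau = (C - D)/(n(n-1)/2) = (14 - 14)/28 = 0.000000.
Step 4: Exact two-sided p-value (enumerate n! = 40320 permutations of y under H0): p = 1.000000.
Step 5: alpha = 0.1. fail to reject H0.

tau_b = 0.0000 (C=14, D=14), p = 1.000000, fail to reject H0.


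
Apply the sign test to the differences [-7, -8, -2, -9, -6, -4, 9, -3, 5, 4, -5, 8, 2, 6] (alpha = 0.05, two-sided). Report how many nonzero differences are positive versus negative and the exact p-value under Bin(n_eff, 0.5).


Step 1: Discard zero differences. Original n = 14; n_eff = number of nonzero differences = 14.
Nonzero differences (with sign): -7, -8, -2, -9, -6, -4, +9, -3, +5, +4, -5, +8, +2, +6
Step 2: Count signs: positive = 6, negative = 8.
Step 3: Under H0: P(positive) = 0.5, so the number of positives S ~ Bin(14, 0.5).
Step 4: Two-sided exact p-value = sum of Bin(14,0.5) probabilities at or below the observed probability = 0.790527.
Step 5: alpha = 0.05. fail to reject H0.

n_eff = 14, pos = 6, neg = 8, p = 0.790527, fail to reject H0.


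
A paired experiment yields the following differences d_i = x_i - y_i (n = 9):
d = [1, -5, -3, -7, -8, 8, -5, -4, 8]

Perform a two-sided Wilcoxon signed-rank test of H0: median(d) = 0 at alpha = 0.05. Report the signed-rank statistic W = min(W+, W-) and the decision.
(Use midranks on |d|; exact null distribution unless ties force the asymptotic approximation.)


Step 1: Drop any zero differences (none here) and take |d_i|.
|d| = [1, 5, 3, 7, 8, 8, 5, 4, 8]
Step 2: Midrank |d_i| (ties get averaged ranks).
ranks: |1|->1, |5|->4.5, |3|->2, |7|->6, |8|->8, |8|->8, |5|->4.5, |4|->3, |8|->8
Step 3: Attach original signs; sum ranks with positive sign and with negative sign.
W+ = 1 + 8 + 8 = 17
W- = 4.5 + 2 + 6 + 8 + 4.5 + 3 = 28
(Check: W+ + W- = 45 should equal n(n+1)/2 = 45.)
Step 4: Test statistic W = min(W+, W-) = 17.
Step 5: Ties in |d|, so use the tie-corrected normal approximation.
        E[W] = n(n+1)/4 = 9*10/4 = 22.5.
        Tie groups: |d|=5 (t=2), |d|=8 (t=3); sum(t^3 - t) = 30.
        Var[W] = n(n+1)(2n+1)/24 - sum(t^3-t)/48 = 1710/24 - 30/48 = 70.625.
        z = (W - E[W]) / sqrt(Var[W]) = (17 - 22.5) / 8.4039 = -0.6545.
        Two-sided p = 2*Phi(z) = 0.512815.
Step 6: alpha = 0.05. fail to reject H0.

W+ = 17, W- = 28, W = min = 17, p = 0.512815, fail to reject H0.


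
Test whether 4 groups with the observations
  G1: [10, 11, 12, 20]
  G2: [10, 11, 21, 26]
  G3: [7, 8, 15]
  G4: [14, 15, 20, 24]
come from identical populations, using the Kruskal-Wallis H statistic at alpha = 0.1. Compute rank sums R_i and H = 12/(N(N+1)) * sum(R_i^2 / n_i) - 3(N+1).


Step 1: Combine all N = 15 observations and assign midranks.
sorted (value, group, rank): (7,G3,1), (8,G3,2), (10,G1,3.5), (10,G2,3.5), (11,G1,5.5), (11,G2,5.5), (12,G1,7), (14,G4,8), (15,G3,9.5), (15,G4,9.5), (20,G1,11.5), (20,G4,11.5), (21,G2,13), (24,G4,14), (26,G2,15)
Step 2: Sum ranks within each group.
R_1 = 27.5 (n_1 = 4)
R_2 = 37 (n_2 = 4)
R_3 = 12.5 (n_3 = 3)
R_4 = 43 (n_4 = 4)
Step 3: H = 12/(N(N+1)) * sum(R_i^2/n_i) - 3(N+1)
     = 12/(15*16) * (27.5^2/4 + 37^2/4 + 12.5^2/3 + 43^2/4) - 3*16
     = 0.050000 * 1045.65 - 48
     = 4.282292.
Step 4: Ties present; correction factor C = 1 - 24/(15^3 - 15) = 0.992857. Corrected H = 4.282292 / 0.992857 = 4.313100.
Step 5: Under H0, H ~ chi^2(3); p-value = 0.229580.
Step 6: alpha = 0.1. fail to reject H0.

H = 4.3131, df = 3, p = 0.229580, fail to reject H0.


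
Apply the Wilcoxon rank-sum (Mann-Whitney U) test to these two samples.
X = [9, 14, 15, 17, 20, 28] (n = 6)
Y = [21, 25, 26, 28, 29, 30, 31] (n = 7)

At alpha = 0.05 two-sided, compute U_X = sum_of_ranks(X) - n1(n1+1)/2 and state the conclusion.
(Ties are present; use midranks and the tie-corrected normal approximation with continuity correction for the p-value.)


Step 1: Combine and sort all 13 observations; assign midranks.
sorted (value, group): (9,X), (14,X), (15,X), (17,X), (20,X), (21,Y), (25,Y), (26,Y), (28,X), (28,Y), (29,Y), (30,Y), (31,Y)
ranks: 9->1, 14->2, 15->3, 17->4, 20->5, 21->6, 25->7, 26->8, 28->9.5, 28->9.5, 29->11, 30->12, 31->13
Step 2: Rank sum for X: R1 = 1 + 2 + 3 + 4 + 5 + 9.5 = 24.5.
Step 3: U_X = R1 - n1(n1+1)/2 = 24.5 - 6*7/2 = 24.5 - 21 = 3.5.
       U_Y = n1*n2 - U_X = 42 - 3.5 = 38.5.
Step 4: Ties are present, so use the tie-corrected normal approximation (with continuity correction) for the p-value.
Step 5: p-value = 0.015019; compare to alpha = 0.05. reject H0.

U_X = 3.5, p = 0.015019, reject H0 at alpha = 0.05.


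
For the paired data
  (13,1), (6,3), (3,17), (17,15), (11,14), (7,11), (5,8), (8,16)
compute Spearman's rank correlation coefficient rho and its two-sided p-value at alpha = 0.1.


Step 1: Rank x and y separately (midranks; no ties here).
rank(x): 13->7, 6->3, 3->1, 17->8, 11->6, 7->4, 5->2, 8->5
rank(y): 1->1, 3->2, 17->8, 15->6, 14->5, 11->4, 8->3, 16->7
Step 2: d_i = R_x(i) - R_y(i); compute d_i^2.
  (7-1)^2=36, (3-2)^2=1, (1-8)^2=49, (8-6)^2=4, (6-5)^2=1, (4-4)^2=0, (2-3)^2=1, (5-7)^2=4
sum(d^2) = 96.
Step 3: rho = 1 - 6*96 / (8*(8^2 - 1)) = 1 - 576/504 = -0.142857.
Step 4: Under H0, t = rho * sqrt((n-2)/(1-rho^2)) = -0.3536 ~ t(6).
Step 5: Two-sided p-value from the t-distribution with 6 df = 0.735765.
Step 6: alpha = 0.1. fail to reject H0.

rho = -0.1429, p = 0.735765, fail to reject H0 at alpha = 0.1.


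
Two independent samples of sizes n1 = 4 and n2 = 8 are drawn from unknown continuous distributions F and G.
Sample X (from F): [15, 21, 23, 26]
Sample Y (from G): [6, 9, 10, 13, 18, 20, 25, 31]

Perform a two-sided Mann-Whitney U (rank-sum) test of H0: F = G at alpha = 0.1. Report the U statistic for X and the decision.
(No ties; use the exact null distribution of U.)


Step 1: Combine and sort all 12 observations; assign midranks.
sorted (value, group): (6,Y), (9,Y), (10,Y), (13,Y), (15,X), (18,Y), (20,Y), (21,X), (23,X), (25,Y), (26,X), (31,Y)
ranks: 6->1, 9->2, 10->3, 13->4, 15->5, 18->6, 20->7, 21->8, 23->9, 25->10, 26->11, 31->12
Step 2: Rank sum for X: R1 = 5 + 8 + 9 + 11 = 33.
Step 3: U_X = R1 - n1(n1+1)/2 = 33 - 4*5/2 = 33 - 10 = 23.
       U_Y = n1*n2 - U_X = 32 - 23 = 9.
Step 4: No ties, so the exact null distribution of U (based on enumerating the C(12,4) = 495 equally likely rank assignments) gives the two-sided p-value.
Step 5: p-value = 0.282828; compare to alpha = 0.1. fail to reject H0.

U_X = 23, p = 0.282828, fail to reject H0 at alpha = 0.1.


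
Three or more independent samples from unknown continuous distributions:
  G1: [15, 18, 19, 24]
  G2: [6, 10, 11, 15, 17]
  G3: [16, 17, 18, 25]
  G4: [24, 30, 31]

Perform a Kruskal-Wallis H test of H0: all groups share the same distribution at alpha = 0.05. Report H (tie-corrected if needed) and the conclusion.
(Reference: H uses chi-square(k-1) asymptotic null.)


Step 1: Combine all N = 16 observations and assign midranks.
sorted (value, group, rank): (6,G2,1), (10,G2,2), (11,G2,3), (15,G1,4.5), (15,G2,4.5), (16,G3,6), (17,G2,7.5), (17,G3,7.5), (18,G1,9.5), (18,G3,9.5), (19,G1,11), (24,G1,12.5), (24,G4,12.5), (25,G3,14), (30,G4,15), (31,G4,16)
Step 2: Sum ranks within each group.
R_1 = 37.5 (n_1 = 4)
R_2 = 18 (n_2 = 5)
R_3 = 37 (n_3 = 4)
R_4 = 43.5 (n_4 = 3)
Step 3: H = 12/(N(N+1)) * sum(R_i^2/n_i) - 3(N+1)
     = 12/(16*17) * (37.5^2/4 + 18^2/5 + 37^2/4 + 43.5^2/3) - 3*17
     = 0.044118 * 1389.36 - 51
     = 10.295404.
Step 4: Ties present; correction factor C = 1 - 24/(16^3 - 16) = 0.994118. Corrected H = 10.295404 / 0.994118 = 10.356324.
Step 5: Under H0, H ~ chi^2(3); p-value = 0.015768.
Step 6: alpha = 0.05. reject H0.

H = 10.3563, df = 3, p = 0.015768, reject H0.


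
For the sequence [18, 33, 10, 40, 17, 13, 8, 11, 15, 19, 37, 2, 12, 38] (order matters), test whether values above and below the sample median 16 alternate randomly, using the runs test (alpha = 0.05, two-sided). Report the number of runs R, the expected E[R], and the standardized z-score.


Step 1: Compute median = 16; label A = above, B = below.
Labels in order: AABAABBBBAABBA  (n_A = 7, n_B = 7)
Step 2: Count runs R = 7.
Step 3: Under H0 (random ordering), E[R] = 2*n_A*n_B/(n_A+n_B) + 1 = 2*7*7/14 + 1 = 8.0000.
        Var[R] = 2*n_A*n_B*(2*n_A*n_B - n_A - n_B) / ((n_A+n_B)^2 * (n_A+n_B-1)) = 8232/2548 = 3.2308.
        SD[R] = 1.7974.
Step 4: Continuity-corrected z = (R + 0.5 - E[R]) / SD[R] = (7 + 0.5 - 8.0000) / 1.7974 = -0.2782.
Step 5: Two-sided p-value via normal approximation = 2*(1 - Phi(|z|)) = 0.780879.
Step 6: alpha = 0.05. fail to reject H0.

R = 7, z = -0.2782, p = 0.780879, fail to reject H0.


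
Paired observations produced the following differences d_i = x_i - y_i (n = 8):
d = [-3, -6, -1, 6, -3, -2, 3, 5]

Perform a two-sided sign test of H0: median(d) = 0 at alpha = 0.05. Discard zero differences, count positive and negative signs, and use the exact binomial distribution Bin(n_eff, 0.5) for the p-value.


Step 1: Discard zero differences. Original n = 8; n_eff = number of nonzero differences = 8.
Nonzero differences (with sign): -3, -6, -1, +6, -3, -2, +3, +5
Step 2: Count signs: positive = 3, negative = 5.
Step 3: Under H0: P(positive) = 0.5, so the number of positives S ~ Bin(8, 0.5).
Step 4: Two-sided exact p-value = sum of Bin(8,0.5) probabilities at or below the observed probability = 0.726562.
Step 5: alpha = 0.05. fail to reject H0.

n_eff = 8, pos = 3, neg = 5, p = 0.726562, fail to reject H0.


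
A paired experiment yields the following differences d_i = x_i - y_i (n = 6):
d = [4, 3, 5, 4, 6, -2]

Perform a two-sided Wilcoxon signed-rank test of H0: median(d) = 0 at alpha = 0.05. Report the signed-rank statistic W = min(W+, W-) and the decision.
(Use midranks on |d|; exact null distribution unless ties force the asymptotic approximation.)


Step 1: Drop any zero differences (none here) and take |d_i|.
|d| = [4, 3, 5, 4, 6, 2]
Step 2: Midrank |d_i| (ties get averaged ranks).
ranks: |4|->3.5, |3|->2, |5|->5, |4|->3.5, |6|->6, |2|->1
Step 3: Attach original signs; sum ranks with positive sign and with negative sign.
W+ = 3.5 + 2 + 5 + 3.5 + 6 = 20
W- = 1 = 1
(Check: W+ + W- = 21 should equal n(n+1)/2 = 21.)
Step 4: Test statistic W = min(W+, W-) = 1.
Step 5: Ties in |d|, so use the tie-corrected normal approximation.
        E[W] = n(n+1)/4 = 6*7/4 = 10.5.
        Tie groups: |d|=4 (t=2); sum(t^3 - t) = 6.
        Var[W] = n(n+1)(2n+1)/24 - sum(t^3-t)/48 = 546/24 - 6/48 = 22.625.
        z = (W - E[W]) / sqrt(Var[W]) = (1 - 10.5) / 4.7566 = -1.9972.
        Two-sided p = 2*Phi(z) = 0.045800.
Step 6: alpha = 0.05. reject H0.

W+ = 20, W- = 1, W = min = 1, p = 0.045800, reject H0.


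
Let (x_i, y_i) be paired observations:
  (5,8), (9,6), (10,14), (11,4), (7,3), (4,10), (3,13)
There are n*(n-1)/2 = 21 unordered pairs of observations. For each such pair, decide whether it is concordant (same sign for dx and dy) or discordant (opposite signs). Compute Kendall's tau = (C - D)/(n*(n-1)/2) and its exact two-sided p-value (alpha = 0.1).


Step 1: Enumerate the 21 unordered pairs (i,j) with i<j and classify each by sign(x_j-x_i) * sign(y_j-y_i).
  (1,2):dx=+4,dy=-2->D; (1,3):dx=+5,dy=+6->C; (1,4):dx=+6,dy=-4->D; (1,5):dx=+2,dy=-5->D
  (1,6):dx=-1,dy=+2->D; (1,7):dx=-2,dy=+5->D; (2,3):dx=+1,dy=+8->C; (2,4):dx=+2,dy=-2->D
  (2,5):dx=-2,dy=-3->C; (2,6):dx=-5,dy=+4->D; (2,7):dx=-6,dy=+7->D; (3,4):dx=+1,dy=-10->D
  (3,5):dx=-3,dy=-11->C; (3,6):dx=-6,dy=-4->C; (3,7):dx=-7,dy=-1->C; (4,5):dx=-4,dy=-1->C
  (4,6):dx=-7,dy=+6->D; (4,7):dx=-8,dy=+9->D; (5,6):dx=-3,dy=+7->D; (5,7):dx=-4,dy=+10->D
  (6,7):dx=-1,dy=+3->D
Step 2: C = 7, D = 14, total pairs = 21.
Step 3: tau = (C - D)/(n(n-1)/2) = (7 - 14)/21 = -0.333333.
Step 4: Exact two-sided p-value (enumerate n! = 5040 permutations of y under H0): p = 0.381349.
Step 5: alpha = 0.1. fail to reject H0.

tau_b = -0.3333 (C=7, D=14), p = 0.381349, fail to reject H0.


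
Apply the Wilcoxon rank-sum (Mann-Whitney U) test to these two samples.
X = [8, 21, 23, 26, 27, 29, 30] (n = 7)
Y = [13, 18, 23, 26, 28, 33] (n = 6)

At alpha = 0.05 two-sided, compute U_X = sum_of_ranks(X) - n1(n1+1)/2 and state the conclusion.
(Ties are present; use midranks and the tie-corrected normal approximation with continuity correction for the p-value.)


Step 1: Combine and sort all 13 observations; assign midranks.
sorted (value, group): (8,X), (13,Y), (18,Y), (21,X), (23,X), (23,Y), (26,X), (26,Y), (27,X), (28,Y), (29,X), (30,X), (33,Y)
ranks: 8->1, 13->2, 18->3, 21->4, 23->5.5, 23->5.5, 26->7.5, 26->7.5, 27->9, 28->10, 29->11, 30->12, 33->13
Step 2: Rank sum for X: R1 = 1 + 4 + 5.5 + 7.5 + 9 + 11 + 12 = 50.
Step 3: U_X = R1 - n1(n1+1)/2 = 50 - 7*8/2 = 50 - 28 = 22.
       U_Y = n1*n2 - U_X = 42 - 22 = 20.
Step 4: Ties are present, so use the tie-corrected normal approximation (with continuity correction) for the p-value.
Step 5: p-value = 0.942900; compare to alpha = 0.05. fail to reject H0.

U_X = 22, p = 0.942900, fail to reject H0 at alpha = 0.05.


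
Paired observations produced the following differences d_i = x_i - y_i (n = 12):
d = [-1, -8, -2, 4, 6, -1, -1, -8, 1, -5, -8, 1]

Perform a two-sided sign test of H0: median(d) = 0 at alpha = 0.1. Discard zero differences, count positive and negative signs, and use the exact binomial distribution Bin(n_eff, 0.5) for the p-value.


Step 1: Discard zero differences. Original n = 12; n_eff = number of nonzero differences = 12.
Nonzero differences (with sign): -1, -8, -2, +4, +6, -1, -1, -8, +1, -5, -8, +1
Step 2: Count signs: positive = 4, negative = 8.
Step 3: Under H0: P(positive) = 0.5, so the number of positives S ~ Bin(12, 0.5).
Step 4: Two-sided exact p-value = sum of Bin(12,0.5) probabilities at or below the observed probability = 0.387695.
Step 5: alpha = 0.1. fail to reject H0.

n_eff = 12, pos = 4, neg = 8, p = 0.387695, fail to reject H0.


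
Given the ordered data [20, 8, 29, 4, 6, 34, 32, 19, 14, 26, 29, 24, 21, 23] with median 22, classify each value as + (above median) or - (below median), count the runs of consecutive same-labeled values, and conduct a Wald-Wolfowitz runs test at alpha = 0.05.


Step 1: Compute median = 22; label A = above, B = below.
Labels in order: BBABBAABBAAABA  (n_A = 7, n_B = 7)
Step 2: Count runs R = 8.
Step 3: Under H0 (random ordering), E[R] = 2*n_A*n_B/(n_A+n_B) + 1 = 2*7*7/14 + 1 = 8.0000.
        Var[R] = 2*n_A*n_B*(2*n_A*n_B - n_A - n_B) / ((n_A+n_B)^2 * (n_A+n_B-1)) = 8232/2548 = 3.2308.
        SD[R] = 1.7974.
Step 4: R = E[R], so z = 0 with no continuity correction.
Step 5: Two-sided p-value via normal approximation = 2*(1 - Phi(|z|)) = 1.000000.
Step 6: alpha = 0.05. fail to reject H0.

R = 8, z = 0.0000, p = 1.000000, fail to reject H0.


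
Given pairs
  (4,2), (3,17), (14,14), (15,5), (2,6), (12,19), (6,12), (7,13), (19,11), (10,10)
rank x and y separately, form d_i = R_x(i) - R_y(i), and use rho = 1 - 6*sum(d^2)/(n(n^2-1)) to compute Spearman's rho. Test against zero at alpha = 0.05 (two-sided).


Step 1: Rank x and y separately (midranks; no ties here).
rank(x): 4->3, 3->2, 14->8, 15->9, 2->1, 12->7, 6->4, 7->5, 19->10, 10->6
rank(y): 2->1, 17->9, 14->8, 5->2, 6->3, 19->10, 12->6, 13->7, 11->5, 10->4
Step 2: d_i = R_x(i) - R_y(i); compute d_i^2.
  (3-1)^2=4, (2-9)^2=49, (8-8)^2=0, (9-2)^2=49, (1-3)^2=4, (7-10)^2=9, (4-6)^2=4, (5-7)^2=4, (10-5)^2=25, (6-4)^2=4
sum(d^2) = 152.
Step 3: rho = 1 - 6*152 / (10*(10^2 - 1)) = 1 - 912/990 = 0.078788.
Step 4: Under H0, t = rho * sqrt((n-2)/(1-rho^2)) = 0.2235 ~ t(8).
Step 5: Two-sided p-value from the t-distribution with 8 df = 0.828717.
Step 6: alpha = 0.05. fail to reject H0.

rho = 0.0788, p = 0.828717, fail to reject H0 at alpha = 0.05.


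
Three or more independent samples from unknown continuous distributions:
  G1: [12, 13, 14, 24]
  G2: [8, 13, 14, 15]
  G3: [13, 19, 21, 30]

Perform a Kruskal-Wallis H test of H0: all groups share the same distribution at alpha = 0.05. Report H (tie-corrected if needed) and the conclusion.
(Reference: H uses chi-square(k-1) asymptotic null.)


Step 1: Combine all N = 12 observations and assign midranks.
sorted (value, group, rank): (8,G2,1), (12,G1,2), (13,G1,4), (13,G2,4), (13,G3,4), (14,G1,6.5), (14,G2,6.5), (15,G2,8), (19,G3,9), (21,G3,10), (24,G1,11), (30,G3,12)
Step 2: Sum ranks within each group.
R_1 = 23.5 (n_1 = 4)
R_2 = 19.5 (n_2 = 4)
R_3 = 35 (n_3 = 4)
Step 3: H = 12/(N(N+1)) * sum(R_i^2/n_i) - 3(N+1)
     = 12/(12*13) * (23.5^2/4 + 19.5^2/4 + 35^2/4) - 3*13
     = 0.076923 * 539.375 - 39
     = 2.490385.
Step 4: Ties present; correction factor C = 1 - 30/(12^3 - 12) = 0.982517. Corrected H = 2.490385 / 0.982517 = 2.534698.
Step 5: Under H0, H ~ chi^2(2); p-value = 0.281577.
Step 6: alpha = 0.05. fail to reject H0.

H = 2.5347, df = 2, p = 0.281577, fail to reject H0.


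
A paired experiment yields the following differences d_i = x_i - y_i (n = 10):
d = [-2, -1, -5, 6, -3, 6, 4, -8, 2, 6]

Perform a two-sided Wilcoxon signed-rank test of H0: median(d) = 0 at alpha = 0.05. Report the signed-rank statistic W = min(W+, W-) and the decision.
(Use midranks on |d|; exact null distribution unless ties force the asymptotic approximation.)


Step 1: Drop any zero differences (none here) and take |d_i|.
|d| = [2, 1, 5, 6, 3, 6, 4, 8, 2, 6]
Step 2: Midrank |d_i| (ties get averaged ranks).
ranks: |2|->2.5, |1|->1, |5|->6, |6|->8, |3|->4, |6|->8, |4|->5, |8|->10, |2|->2.5, |6|->8
Step 3: Attach original signs; sum ranks with positive sign and with negative sign.
W+ = 8 + 8 + 5 + 2.5 + 8 = 31.5
W- = 2.5 + 1 + 6 + 4 + 10 = 23.5
(Check: W+ + W- = 55 should equal n(n+1)/2 = 55.)
Step 4: Test statistic W = min(W+, W-) = 23.5.
Step 5: Ties in |d|, so use the tie-corrected normal approximation.
        E[W] = n(n+1)/4 = 10*11/4 = 27.5.
        Tie groups: |d|=2 (t=2), |d|=6 (t=3); sum(t^3 - t) = 30.
        Var[W] = n(n+1)(2n+1)/24 - sum(t^3-t)/48 = 2310/24 - 30/48 = 95.625.
        z = (W - E[W]) / sqrt(Var[W]) = (23.5 - 27.5) / 9.7788 = -0.4090.
        Two-sided p = 2*Phi(z) = 0.682504.
Step 6: alpha = 0.05. fail to reject H0.

W+ = 31.5, W- = 23.5, W = min = 23.5, p = 0.682504, fail to reject H0.


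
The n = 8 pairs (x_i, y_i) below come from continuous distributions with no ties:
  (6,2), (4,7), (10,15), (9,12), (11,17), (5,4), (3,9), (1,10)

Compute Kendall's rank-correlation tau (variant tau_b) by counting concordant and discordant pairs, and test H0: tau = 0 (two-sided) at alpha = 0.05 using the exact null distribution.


Step 1: Enumerate the 28 unordered pairs (i,j) with i<j and classify each by sign(x_j-x_i) * sign(y_j-y_i).
  (1,2):dx=-2,dy=+5->D; (1,3):dx=+4,dy=+13->C; (1,4):dx=+3,dy=+10->C; (1,5):dx=+5,dy=+15->C
  (1,6):dx=-1,dy=+2->D; (1,7):dx=-3,dy=+7->D; (1,8):dx=-5,dy=+8->D; (2,3):dx=+6,dy=+8->C
  (2,4):dx=+5,dy=+5->C; (2,5):dx=+7,dy=+10->C; (2,6):dx=+1,dy=-3->D; (2,7):dx=-1,dy=+2->D
  (2,8):dx=-3,dy=+3->D; (3,4):dx=-1,dy=-3->C; (3,5):dx=+1,dy=+2->C; (3,6):dx=-5,dy=-11->C
  (3,7):dx=-7,dy=-6->C; (3,8):dx=-9,dy=-5->C; (4,5):dx=+2,dy=+5->C; (4,6):dx=-4,dy=-8->C
  (4,7):dx=-6,dy=-3->C; (4,8):dx=-8,dy=-2->C; (5,6):dx=-6,dy=-13->C; (5,7):dx=-8,dy=-8->C
  (5,8):dx=-10,dy=-7->C; (6,7):dx=-2,dy=+5->D; (6,8):dx=-4,dy=+6->D; (7,8):dx=-2,dy=+1->D
Step 2: C = 18, D = 10, total pairs = 28.
Step 3: tau = (C - D)/(n(n-1)/2) = (18 - 10)/28 = 0.285714.
Step 4: Exact two-sided p-value (enumerate n! = 40320 permutations of y under H0): p = 0.398760.
Step 5: alpha = 0.05. fail to reject H0.

tau_b = 0.2857 (C=18, D=10), p = 0.398760, fail to reject H0.


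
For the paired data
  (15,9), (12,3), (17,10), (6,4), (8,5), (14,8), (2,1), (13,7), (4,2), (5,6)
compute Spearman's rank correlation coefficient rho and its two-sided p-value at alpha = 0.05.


Step 1: Rank x and y separately (midranks; no ties here).
rank(x): 15->9, 12->6, 17->10, 6->4, 8->5, 14->8, 2->1, 13->7, 4->2, 5->3
rank(y): 9->9, 3->3, 10->10, 4->4, 5->5, 8->8, 1->1, 7->7, 2->2, 6->6
Step 2: d_i = R_x(i) - R_y(i); compute d_i^2.
  (9-9)^2=0, (6-3)^2=9, (10-10)^2=0, (4-4)^2=0, (5-5)^2=0, (8-8)^2=0, (1-1)^2=0, (7-7)^2=0, (2-2)^2=0, (3-6)^2=9
sum(d^2) = 18.
Step 3: rho = 1 - 6*18 / (10*(10^2 - 1)) = 1 - 108/990 = 0.890909.
Step 4: Under H0, t = rho * sqrt((n-2)/(1-rho^2)) = 5.5482 ~ t(8).
Step 5: Two-sided p-value from the t-distribution with 8 df = 0.000542.
Step 6: alpha = 0.05. reject H0.

rho = 0.8909, p = 0.000542, reject H0 at alpha = 0.05.


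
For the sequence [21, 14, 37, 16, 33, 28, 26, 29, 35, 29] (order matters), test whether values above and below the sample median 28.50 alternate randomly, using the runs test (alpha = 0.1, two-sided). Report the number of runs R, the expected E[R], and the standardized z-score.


Step 1: Compute median = 28.50; label A = above, B = below.
Labels in order: BBABABBAAA  (n_A = 5, n_B = 5)
Step 2: Count runs R = 6.
Step 3: Under H0 (random ordering), E[R] = 2*n_A*n_B/(n_A+n_B) + 1 = 2*5*5/10 + 1 = 6.0000.
        Var[R] = 2*n_A*n_B*(2*n_A*n_B - n_A - n_B) / ((n_A+n_B)^2 * (n_A+n_B-1)) = 2000/900 = 2.2222.
        SD[R] = 1.4907.
Step 4: R = E[R], so z = 0 with no continuity correction.
Step 5: Two-sided p-value via normal approximation = 2*(1 - Phi(|z|)) = 1.000000.
Step 6: alpha = 0.1. fail to reject H0.

R = 6, z = 0.0000, p = 1.000000, fail to reject H0.


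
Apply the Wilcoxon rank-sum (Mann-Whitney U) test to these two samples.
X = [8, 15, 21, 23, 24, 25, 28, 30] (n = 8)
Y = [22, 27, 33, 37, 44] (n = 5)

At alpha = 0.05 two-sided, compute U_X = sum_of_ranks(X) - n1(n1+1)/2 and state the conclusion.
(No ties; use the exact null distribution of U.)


Step 1: Combine and sort all 13 observations; assign midranks.
sorted (value, group): (8,X), (15,X), (21,X), (22,Y), (23,X), (24,X), (25,X), (27,Y), (28,X), (30,X), (33,Y), (37,Y), (44,Y)
ranks: 8->1, 15->2, 21->3, 22->4, 23->5, 24->6, 25->7, 27->8, 28->9, 30->10, 33->11, 37->12, 44->13
Step 2: Rank sum for X: R1 = 1 + 2 + 3 + 5 + 6 + 7 + 9 + 10 = 43.
Step 3: U_X = R1 - n1(n1+1)/2 = 43 - 8*9/2 = 43 - 36 = 7.
       U_Y = n1*n2 - U_X = 40 - 7 = 33.
Step 4: No ties, so the exact null distribution of U (based on enumerating the C(13,8) = 1287 equally likely rank assignments) gives the two-sided p-value.
Step 5: p-value = 0.065268; compare to alpha = 0.05. fail to reject H0.

U_X = 7, p = 0.065268, fail to reject H0 at alpha = 0.05.


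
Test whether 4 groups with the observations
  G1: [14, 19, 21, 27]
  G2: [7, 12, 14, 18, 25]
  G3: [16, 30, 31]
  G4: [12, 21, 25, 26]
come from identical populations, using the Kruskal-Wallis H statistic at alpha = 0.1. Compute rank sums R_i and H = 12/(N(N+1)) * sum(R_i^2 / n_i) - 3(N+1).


Step 1: Combine all N = 16 observations and assign midranks.
sorted (value, group, rank): (7,G2,1), (12,G2,2.5), (12,G4,2.5), (14,G1,4.5), (14,G2,4.5), (16,G3,6), (18,G2,7), (19,G1,8), (21,G1,9.5), (21,G4,9.5), (25,G2,11.5), (25,G4,11.5), (26,G4,13), (27,G1,14), (30,G3,15), (31,G3,16)
Step 2: Sum ranks within each group.
R_1 = 36 (n_1 = 4)
R_2 = 26.5 (n_2 = 5)
R_3 = 37 (n_3 = 3)
R_4 = 36.5 (n_4 = 4)
Step 3: H = 12/(N(N+1)) * sum(R_i^2/n_i) - 3(N+1)
     = 12/(16*17) * (36^2/4 + 26.5^2/5 + 37^2/3 + 36.5^2/4) - 3*17
     = 0.044118 * 1253.85 - 51
     = 4.316728.
Step 4: Ties present; correction factor C = 1 - 24/(16^3 - 16) = 0.994118. Corrected H = 4.316728 / 0.994118 = 4.342271.
Step 5: Under H0, H ~ chi^2(3); p-value = 0.226798.
Step 6: alpha = 0.1. fail to reject H0.

H = 4.3423, df = 3, p = 0.226798, fail to reject H0.


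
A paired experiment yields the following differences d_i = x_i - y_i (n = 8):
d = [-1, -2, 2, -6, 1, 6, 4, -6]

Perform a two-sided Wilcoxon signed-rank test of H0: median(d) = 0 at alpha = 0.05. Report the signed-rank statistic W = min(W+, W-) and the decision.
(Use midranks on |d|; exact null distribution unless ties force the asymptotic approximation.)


Step 1: Drop any zero differences (none here) and take |d_i|.
|d| = [1, 2, 2, 6, 1, 6, 4, 6]
Step 2: Midrank |d_i| (ties get averaged ranks).
ranks: |1|->1.5, |2|->3.5, |2|->3.5, |6|->7, |1|->1.5, |6|->7, |4|->5, |6|->7
Step 3: Attach original signs; sum ranks with positive sign and with negative sign.
W+ = 3.5 + 1.5 + 7 + 5 = 17
W- = 1.5 + 3.5 + 7 + 7 = 19
(Check: W+ + W- = 36 should equal n(n+1)/2 = 36.)
Step 4: Test statistic W = min(W+, W-) = 17.
Step 5: Ties in |d|, so use the tie-corrected normal approximation.
        E[W] = n(n+1)/4 = 8*9/4 = 18.
        Tie groups: |d|=1 (t=2), |d|=2 (t=2), |d|=6 (t=3); sum(t^3 - t) = 36.
        Var[W] = n(n+1)(2n+1)/24 - sum(t^3-t)/48 = 1224/24 - 36/48 = 50.25.
        z = (W - E[W]) / sqrt(Var[W]) = (17 - 18) / 7.0887 = -0.1411.
        Two-sided p = 2*Phi(z) = 0.887815.
Step 6: alpha = 0.05. fail to reject H0.

W+ = 17, W- = 19, W = min = 17, p = 0.887815, fail to reject H0.


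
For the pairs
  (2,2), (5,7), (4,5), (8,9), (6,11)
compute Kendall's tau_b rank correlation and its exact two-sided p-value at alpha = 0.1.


Step 1: Enumerate the 10 unordered pairs (i,j) with i<j and classify each by sign(x_j-x_i) * sign(y_j-y_i).
  (1,2):dx=+3,dy=+5->C; (1,3):dx=+2,dy=+3->C; (1,4):dx=+6,dy=+7->C; (1,5):dx=+4,dy=+9->C
  (2,3):dx=-1,dy=-2->C; (2,4):dx=+3,dy=+2->C; (2,5):dx=+1,dy=+4->C; (3,4):dx=+4,dy=+4->C
  (3,5):dx=+2,dy=+6->C; (4,5):dx=-2,dy=+2->D
Step 2: C = 9, D = 1, total pairs = 10.
Step 3: tau = (C - D)/(n(n-1)/2) = (9 - 1)/10 = 0.800000.
Step 4: Exact two-sided p-value (enumerate n! = 120 permutations of y under H0): p = 0.083333.
Step 5: alpha = 0.1. reject H0.

tau_b = 0.8000 (C=9, D=1), p = 0.083333, reject H0.


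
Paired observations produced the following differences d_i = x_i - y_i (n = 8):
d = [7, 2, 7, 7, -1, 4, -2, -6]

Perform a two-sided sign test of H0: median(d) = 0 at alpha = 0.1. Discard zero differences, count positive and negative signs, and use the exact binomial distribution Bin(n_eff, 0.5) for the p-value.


Step 1: Discard zero differences. Original n = 8; n_eff = number of nonzero differences = 8.
Nonzero differences (with sign): +7, +2, +7, +7, -1, +4, -2, -6
Step 2: Count signs: positive = 5, negative = 3.
Step 3: Under H0: P(positive) = 0.5, so the number of positives S ~ Bin(8, 0.5).
Step 4: Two-sided exact p-value = sum of Bin(8,0.5) probabilities at or below the observed probability = 0.726562.
Step 5: alpha = 0.1. fail to reject H0.

n_eff = 8, pos = 5, neg = 3, p = 0.726562, fail to reject H0.


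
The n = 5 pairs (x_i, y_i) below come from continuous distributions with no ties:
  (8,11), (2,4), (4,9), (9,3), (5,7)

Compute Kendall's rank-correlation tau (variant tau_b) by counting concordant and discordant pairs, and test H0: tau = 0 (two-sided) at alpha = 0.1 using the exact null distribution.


Step 1: Enumerate the 10 unordered pairs (i,j) with i<j and classify each by sign(x_j-x_i) * sign(y_j-y_i).
  (1,2):dx=-6,dy=-7->C; (1,3):dx=-4,dy=-2->C; (1,4):dx=+1,dy=-8->D; (1,5):dx=-3,dy=-4->C
  (2,3):dx=+2,dy=+5->C; (2,4):dx=+7,dy=-1->D; (2,5):dx=+3,dy=+3->C; (3,4):dx=+5,dy=-6->D
  (3,5):dx=+1,dy=-2->D; (4,5):dx=-4,dy=+4->D
Step 2: C = 5, D = 5, total pairs = 10.
Step 3: tau = (C - D)/(n(n-1)/2) = (5 - 5)/10 = 0.000000.
Step 4: Exact two-sided p-value (enumerate n! = 120 permutations of y under H0): p = 1.000000.
Step 5: alpha = 0.1. fail to reject H0.

tau_b = 0.0000 (C=5, D=5), p = 1.000000, fail to reject H0.


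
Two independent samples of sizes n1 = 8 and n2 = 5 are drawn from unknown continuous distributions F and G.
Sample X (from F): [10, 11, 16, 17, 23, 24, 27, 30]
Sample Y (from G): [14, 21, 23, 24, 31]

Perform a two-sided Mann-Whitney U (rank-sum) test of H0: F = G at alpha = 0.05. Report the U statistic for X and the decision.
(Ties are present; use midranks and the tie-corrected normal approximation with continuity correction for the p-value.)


Step 1: Combine and sort all 13 observations; assign midranks.
sorted (value, group): (10,X), (11,X), (14,Y), (16,X), (17,X), (21,Y), (23,X), (23,Y), (24,X), (24,Y), (27,X), (30,X), (31,Y)
ranks: 10->1, 11->2, 14->3, 16->4, 17->5, 21->6, 23->7.5, 23->7.5, 24->9.5, 24->9.5, 27->11, 30->12, 31->13
Step 2: Rank sum for X: R1 = 1 + 2 + 4 + 5 + 7.5 + 9.5 + 11 + 12 = 52.
Step 3: U_X = R1 - n1(n1+1)/2 = 52 - 8*9/2 = 52 - 36 = 16.
       U_Y = n1*n2 - U_X = 40 - 16 = 24.
Step 4: Ties are present, so use the tie-corrected normal approximation (with continuity correction) for the p-value.
Step 5: p-value = 0.607419; compare to alpha = 0.05. fail to reject H0.

U_X = 16, p = 0.607419, fail to reject H0 at alpha = 0.05.


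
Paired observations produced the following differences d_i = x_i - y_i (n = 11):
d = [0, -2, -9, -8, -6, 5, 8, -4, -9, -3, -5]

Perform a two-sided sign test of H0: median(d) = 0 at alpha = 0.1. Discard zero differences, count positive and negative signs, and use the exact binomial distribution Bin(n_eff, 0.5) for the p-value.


Step 1: Discard zero differences. Original n = 11; n_eff = number of nonzero differences = 10.
Nonzero differences (with sign): -2, -9, -8, -6, +5, +8, -4, -9, -3, -5
Step 2: Count signs: positive = 2, negative = 8.
Step 3: Under H0: P(positive) = 0.5, so the number of positives S ~ Bin(10, 0.5).
Step 4: Two-sided exact p-value = sum of Bin(10,0.5) probabilities at or below the observed probability = 0.109375.
Step 5: alpha = 0.1. fail to reject H0.

n_eff = 10, pos = 2, neg = 8, p = 0.109375, fail to reject H0.


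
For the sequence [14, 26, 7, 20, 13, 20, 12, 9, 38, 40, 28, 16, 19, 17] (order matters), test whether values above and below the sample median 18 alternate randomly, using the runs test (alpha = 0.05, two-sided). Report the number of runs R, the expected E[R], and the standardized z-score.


Step 1: Compute median = 18; label A = above, B = below.
Labels in order: BABABABBAAABAB  (n_A = 7, n_B = 7)
Step 2: Count runs R = 11.
Step 3: Under H0 (random ordering), E[R] = 2*n_A*n_B/(n_A+n_B) + 1 = 2*7*7/14 + 1 = 8.0000.
        Var[R] = 2*n_A*n_B*(2*n_A*n_B - n_A - n_B) / ((n_A+n_B)^2 * (n_A+n_B-1)) = 8232/2548 = 3.2308.
        SD[R] = 1.7974.
Step 4: Continuity-corrected z = (R - 0.5 - E[R]) / SD[R] = (11 - 0.5 - 8.0000) / 1.7974 = 1.3909.
Step 5: Two-sided p-value via normal approximation = 2*(1 - Phi(|z|)) = 0.164264.
Step 6: alpha = 0.05. fail to reject H0.

R = 11, z = 1.3909, p = 0.164264, fail to reject H0.


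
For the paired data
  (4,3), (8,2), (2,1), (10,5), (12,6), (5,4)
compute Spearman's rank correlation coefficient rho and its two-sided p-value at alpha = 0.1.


Step 1: Rank x and y separately (midranks; no ties here).
rank(x): 4->2, 8->4, 2->1, 10->5, 12->6, 5->3
rank(y): 3->3, 2->2, 1->1, 5->5, 6->6, 4->4
Step 2: d_i = R_x(i) - R_y(i); compute d_i^2.
  (2-3)^2=1, (4-2)^2=4, (1-1)^2=0, (5-5)^2=0, (6-6)^2=0, (3-4)^2=1
sum(d^2) = 6.
Step 3: rho = 1 - 6*6 / (6*(6^2 - 1)) = 1 - 36/210 = 0.828571.
Step 4: Under H0, t = rho * sqrt((n-2)/(1-rho^2)) = 2.9598 ~ t(4).
Step 5: Two-sided p-value from the t-distribution with 4 df = 0.041563.
Step 6: alpha = 0.1. reject H0.

rho = 0.8286, p = 0.041563, reject H0 at alpha = 0.1.


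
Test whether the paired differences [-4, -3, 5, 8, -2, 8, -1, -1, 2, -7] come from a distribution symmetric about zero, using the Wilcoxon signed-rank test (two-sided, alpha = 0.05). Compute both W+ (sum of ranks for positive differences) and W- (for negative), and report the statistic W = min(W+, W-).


Step 1: Drop any zero differences (none here) and take |d_i|.
|d| = [4, 3, 5, 8, 2, 8, 1, 1, 2, 7]
Step 2: Midrank |d_i| (ties get averaged ranks).
ranks: |4|->6, |3|->5, |5|->7, |8|->9.5, |2|->3.5, |8|->9.5, |1|->1.5, |1|->1.5, |2|->3.5, |7|->8
Step 3: Attach original signs; sum ranks with positive sign and with negative sign.
W+ = 7 + 9.5 + 9.5 + 3.5 = 29.5
W- = 6 + 5 + 3.5 + 1.5 + 1.5 + 8 = 25.5
(Check: W+ + W- = 55 should equal n(n+1)/2 = 55.)
Step 4: Test statistic W = min(W+, W-) = 25.5.
Step 5: Ties in |d|, so use the tie-corrected normal approximation.
        E[W] = n(n+1)/4 = 10*11/4 = 27.5.
        Tie groups: |d|=1 (t=2), |d|=2 (t=2), |d|=8 (t=2); sum(t^3 - t) = 18.
        Var[W] = n(n+1)(2n+1)/24 - sum(t^3-t)/48 = 2310/24 - 18/48 = 95.875.
        z = (W - E[W]) / sqrt(Var[W]) = (25.5 - 27.5) / 9.7916 = -0.2043.
        Two-sided p = 2*Phi(z) = 0.838153.
Step 6: alpha = 0.05. fail to reject H0.

W+ = 29.5, W- = 25.5, W = min = 25.5, p = 0.838153, fail to reject H0.


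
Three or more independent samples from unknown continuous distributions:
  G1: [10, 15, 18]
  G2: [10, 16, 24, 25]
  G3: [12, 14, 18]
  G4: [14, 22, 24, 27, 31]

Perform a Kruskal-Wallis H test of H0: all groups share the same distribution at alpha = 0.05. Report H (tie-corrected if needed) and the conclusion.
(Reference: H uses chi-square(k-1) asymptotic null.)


Step 1: Combine all N = 15 observations and assign midranks.
sorted (value, group, rank): (10,G1,1.5), (10,G2,1.5), (12,G3,3), (14,G3,4.5), (14,G4,4.5), (15,G1,6), (16,G2,7), (18,G1,8.5), (18,G3,8.5), (22,G4,10), (24,G2,11.5), (24,G4,11.5), (25,G2,13), (27,G4,14), (31,G4,15)
Step 2: Sum ranks within each group.
R_1 = 16 (n_1 = 3)
R_2 = 33 (n_2 = 4)
R_3 = 16 (n_3 = 3)
R_4 = 55 (n_4 = 5)
Step 3: H = 12/(N(N+1)) * sum(R_i^2/n_i) - 3(N+1)
     = 12/(15*16) * (16^2/3 + 33^2/4 + 16^2/3 + 55^2/5) - 3*16
     = 0.050000 * 1047.92 - 48
     = 4.395833.
Step 4: Ties present; correction factor C = 1 - 24/(15^3 - 15) = 0.992857. Corrected H = 4.395833 / 0.992857 = 4.427458.
Step 5: Under H0, H ~ chi^2(3); p-value = 0.218853.
Step 6: alpha = 0.05. fail to reject H0.

H = 4.4275, df = 3, p = 0.218853, fail to reject H0.


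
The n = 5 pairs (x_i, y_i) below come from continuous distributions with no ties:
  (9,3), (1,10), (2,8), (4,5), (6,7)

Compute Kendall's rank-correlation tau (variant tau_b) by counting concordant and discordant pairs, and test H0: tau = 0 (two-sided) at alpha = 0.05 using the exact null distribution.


Step 1: Enumerate the 10 unordered pairs (i,j) with i<j and classify each by sign(x_j-x_i) * sign(y_j-y_i).
  (1,2):dx=-8,dy=+7->D; (1,3):dx=-7,dy=+5->D; (1,4):dx=-5,dy=+2->D; (1,5):dx=-3,dy=+4->D
  (2,3):dx=+1,dy=-2->D; (2,4):dx=+3,dy=-5->D; (2,5):dx=+5,dy=-3->D; (3,4):dx=+2,dy=-3->D
  (3,5):dx=+4,dy=-1->D; (4,5):dx=+2,dy=+2->C
Step 2: C = 1, D = 9, total pairs = 10.
Step 3: tau = (C - D)/(n(n-1)/2) = (1 - 9)/10 = -0.800000.
Step 4: Exact two-sided p-value (enumerate n! = 120 permutations of y under H0): p = 0.083333.
Step 5: alpha = 0.05. fail to reject H0.

tau_b = -0.8000 (C=1, D=9), p = 0.083333, fail to reject H0.
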